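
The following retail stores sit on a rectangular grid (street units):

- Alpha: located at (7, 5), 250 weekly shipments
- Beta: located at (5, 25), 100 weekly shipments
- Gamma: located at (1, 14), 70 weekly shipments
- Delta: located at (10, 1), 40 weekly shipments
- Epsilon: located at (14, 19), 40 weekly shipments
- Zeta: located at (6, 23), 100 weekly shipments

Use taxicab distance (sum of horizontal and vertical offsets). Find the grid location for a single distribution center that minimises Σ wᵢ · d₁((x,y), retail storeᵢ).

(7, 14)

Manhattan distance separates: Σwᵢ(|x−xᵢ|+|y−yᵢ|) = Σwᵢ|x−xᵢ| + Σwᵢ|y−yᵢ|, so x and y are optimised independently as 1-D weighted medians.
Total weight W = 600; half = 300.
x-coordinate, sorted with cumulative weight:
  x=1 (Gamma, w=70) cum 70
  x=5 (Beta, w=100) cum 170
  x=6 (Zeta, w=100) cum 270
  x=7 (Alpha, w=250) cum 520  ← median
  x=10 (Delta, w=40) cum 560
  x=14 (Epsilon, w=40) cum 600
⇒ x* = 7
y-coordinate, sorted with cumulative weight:
  y=1 (Delta, w=40) cum 40
  y=5 (Alpha, w=250) cum 290
  y=14 (Gamma, w=70) cum 360  ← median
  y=19 (Epsilon, w=40) cum 400
  y=23 (Zeta, w=100) cum 500
  y=25 (Beta, w=100) cum 600
⇒ y* = 14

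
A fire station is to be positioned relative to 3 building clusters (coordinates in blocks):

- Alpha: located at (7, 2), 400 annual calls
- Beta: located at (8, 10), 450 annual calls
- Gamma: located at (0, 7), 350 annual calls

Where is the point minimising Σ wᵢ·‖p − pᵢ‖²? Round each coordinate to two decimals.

(5.33, 6.46)

The minimiser of Σwᵢ‖p−pᵢ‖² is the weighted centroid p* = (Σwᵢpᵢ)/(Σwᵢ).
Σwᵢ = 1200.
Σwᵢxᵢ = 400·7 + 450·8 + 350·0 = 6400.
Σwᵢyᵢ = 400·2 + 450·10 + 350·7 = 7750.
x* = 6400/1200 = 5.33, y* = 7750/1200 = 6.46.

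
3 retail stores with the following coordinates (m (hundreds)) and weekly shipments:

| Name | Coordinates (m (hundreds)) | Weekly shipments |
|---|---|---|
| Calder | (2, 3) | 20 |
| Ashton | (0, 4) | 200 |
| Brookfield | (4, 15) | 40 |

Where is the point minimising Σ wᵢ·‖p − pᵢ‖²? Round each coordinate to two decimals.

(0.77, 5.62)

The minimiser of Σwᵢ‖p−pᵢ‖² is the weighted centroid p* = (Σwᵢpᵢ)/(Σwᵢ).
Σwᵢ = 260.
Σwᵢxᵢ = 20·2 + 200·0 + 40·4 = 200.
Σwᵢyᵢ = 20·3 + 200·4 + 40·15 = 1460.
x* = 200/260 = 0.77, y* = 1460/260 = 5.62.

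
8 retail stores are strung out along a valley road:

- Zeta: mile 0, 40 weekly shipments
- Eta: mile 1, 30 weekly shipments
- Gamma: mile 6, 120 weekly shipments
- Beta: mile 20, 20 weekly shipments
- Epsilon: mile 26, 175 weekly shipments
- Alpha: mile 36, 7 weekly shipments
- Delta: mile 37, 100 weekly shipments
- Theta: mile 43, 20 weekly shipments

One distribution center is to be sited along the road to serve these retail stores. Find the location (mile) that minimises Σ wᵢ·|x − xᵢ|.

For a sum of weighted absolute distances on a line, the optimum is the weighted median (not the mean). Total weight W = 512; half-weight = 256.
Sort by position and accumulate weight:
  mile 0 (Zeta, w=40) → cum 40
  mile 1 (Eta, w=30) → cum 70
  mile 6 (Gamma, w=120) → cum 190
  mile 20 (Beta, w=20) → cum 210
  mile 26 (Epsilon, w=175) → cum 385  ≥ 256 → median here
  mile 36 (Alpha, w=7) → cum 392
  mile 37 (Delta, w=100) → cum 492
  mile 43 (Theta, w=20) → cum 512
Optimal location: mile 26.

x = 26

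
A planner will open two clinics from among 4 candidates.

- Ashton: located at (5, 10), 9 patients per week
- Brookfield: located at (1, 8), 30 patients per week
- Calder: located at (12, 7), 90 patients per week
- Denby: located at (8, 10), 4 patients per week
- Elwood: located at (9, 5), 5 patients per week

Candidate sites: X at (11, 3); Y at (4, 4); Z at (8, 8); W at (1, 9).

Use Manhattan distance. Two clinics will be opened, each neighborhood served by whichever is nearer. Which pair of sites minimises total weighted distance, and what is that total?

Evaluate every pair (each demand assigned to the nearer of the two):
  {Z, W}: total = 553
  {X, W}: total = 577
  {X, Z}: total = 733
  {Y, Z}: total = 733
  {X, Y}: total = 783
  {Y, W}: total = 1127
Best pair: {Z, W} with total 553.

{Z, W}, total 553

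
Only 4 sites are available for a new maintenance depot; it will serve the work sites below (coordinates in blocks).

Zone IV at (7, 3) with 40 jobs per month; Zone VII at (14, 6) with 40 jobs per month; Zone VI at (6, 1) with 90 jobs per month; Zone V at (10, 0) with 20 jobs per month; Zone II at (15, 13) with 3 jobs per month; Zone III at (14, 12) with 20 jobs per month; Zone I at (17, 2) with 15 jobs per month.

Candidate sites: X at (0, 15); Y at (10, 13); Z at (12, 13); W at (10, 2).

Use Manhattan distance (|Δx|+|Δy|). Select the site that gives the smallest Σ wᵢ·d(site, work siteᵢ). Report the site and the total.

W, total 1403 blocks

Total weighted distance at each candidate:
  X (0, 15): total = 4821
  Y (10, 13): total = 3045
  Z (12, 13): total = 3189
  W (10, 2): total = 1403
Minimum is at W with total 1403 blocks.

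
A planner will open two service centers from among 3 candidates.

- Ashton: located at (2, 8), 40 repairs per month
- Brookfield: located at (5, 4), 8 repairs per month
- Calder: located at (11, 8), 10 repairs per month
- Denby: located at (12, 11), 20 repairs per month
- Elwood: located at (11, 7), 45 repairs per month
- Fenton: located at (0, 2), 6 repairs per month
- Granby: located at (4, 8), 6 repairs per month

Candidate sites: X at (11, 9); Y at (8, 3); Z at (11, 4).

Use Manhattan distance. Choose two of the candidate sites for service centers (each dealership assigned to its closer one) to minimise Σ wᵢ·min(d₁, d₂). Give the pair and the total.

{X, Y}, total 694

Evaluate every pair (each demand assigned to the nearer of the two):
  {X, Y}: total = 694
  {X, Z}: total = 734
  {Y, Z}: total = 915
Best pair: {X, Y} with total 694.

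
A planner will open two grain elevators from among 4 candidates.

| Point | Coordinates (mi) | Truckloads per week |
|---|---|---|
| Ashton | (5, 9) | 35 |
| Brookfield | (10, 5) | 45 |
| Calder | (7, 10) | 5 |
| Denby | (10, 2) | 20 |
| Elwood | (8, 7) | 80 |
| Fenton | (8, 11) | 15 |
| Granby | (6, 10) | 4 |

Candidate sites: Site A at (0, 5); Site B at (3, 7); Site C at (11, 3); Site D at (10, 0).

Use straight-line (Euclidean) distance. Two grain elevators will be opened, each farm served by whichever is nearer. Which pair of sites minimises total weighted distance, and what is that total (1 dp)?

{Site B, Site C}, total 765.9

Evaluate every pair (each demand assigned to the nearer of the two):
  {Site B, Site C}: total = 765.9
  {Site B, Site D}: total = 902.0
  {Site A, Site C}: total = 952.7
  {Site C, Site D}: total = 1028.8
  {Site A, Site B}: total = 1136.7
  {Site A, Site D}: total = 1295.8
Best pair: {Site B, Site C} with total 765.9.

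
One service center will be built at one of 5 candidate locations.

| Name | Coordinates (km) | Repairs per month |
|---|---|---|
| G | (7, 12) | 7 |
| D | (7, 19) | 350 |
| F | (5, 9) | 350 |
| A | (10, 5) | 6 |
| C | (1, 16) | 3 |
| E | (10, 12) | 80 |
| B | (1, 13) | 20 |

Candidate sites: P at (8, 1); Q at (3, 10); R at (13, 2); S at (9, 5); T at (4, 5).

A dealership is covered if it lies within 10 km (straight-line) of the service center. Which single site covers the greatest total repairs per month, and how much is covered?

Coverage radius r = 10 km; a point is covered iff (Δx)²+(Δy)² ≤ 10² = 100.
  P (8, 1): covers {F, A} → 356
  Q (3, 10): covers {G, D, F, A, C, E, B} → 816
  R (13, 2): covers {A} → 6
  S (9, 5): covers {G, F, A, E} → 443
  T (4, 5): covers {G, F, A, E, B} → 463
Maximum coverage at Q: 816 repairs per month.

Q, covering 816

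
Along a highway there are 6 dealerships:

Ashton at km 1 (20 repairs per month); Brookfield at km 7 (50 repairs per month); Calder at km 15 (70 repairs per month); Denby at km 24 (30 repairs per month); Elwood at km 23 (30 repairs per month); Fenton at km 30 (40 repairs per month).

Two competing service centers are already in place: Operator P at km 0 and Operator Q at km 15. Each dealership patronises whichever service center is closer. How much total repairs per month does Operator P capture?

The indifferent point is the midpoint (0+15)/2 = 7.5; dealerships left of it (closer to Operator P at 0) go to Operator P, those right go to Operator Q.
  Ashton at 1 (w=20) → Operator P
  Brookfield at 7 (w=50) → Operator P
  Calder at 15 (w=70) → Operator Q
  Elwood at 23 (w=30) → Operator Q
  Denby at 24 (w=30) → Operator Q
  Fenton at 30 (w=40) → Operator Q
Operator P captures 70; Operator Q captures 170.

70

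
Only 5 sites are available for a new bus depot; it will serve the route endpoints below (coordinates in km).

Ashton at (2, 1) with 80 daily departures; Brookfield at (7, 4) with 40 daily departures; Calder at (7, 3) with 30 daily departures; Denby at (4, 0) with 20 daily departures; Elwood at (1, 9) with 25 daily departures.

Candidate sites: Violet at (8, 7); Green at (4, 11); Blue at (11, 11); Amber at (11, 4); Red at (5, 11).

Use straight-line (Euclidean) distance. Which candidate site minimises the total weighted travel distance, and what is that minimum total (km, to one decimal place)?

Total weighted distance at each candidate:
  Violet (8, 7): total = 1272.3
  Green (4, 11): total = 1686.9
  Blue (11, 11): total = 2182.8
  Amber (11, 4): total = 1483.4
  Red (5, 11): total = 1706.5
Minimum is at Violet with total 1272.3 km.

Violet, total 1272.3 km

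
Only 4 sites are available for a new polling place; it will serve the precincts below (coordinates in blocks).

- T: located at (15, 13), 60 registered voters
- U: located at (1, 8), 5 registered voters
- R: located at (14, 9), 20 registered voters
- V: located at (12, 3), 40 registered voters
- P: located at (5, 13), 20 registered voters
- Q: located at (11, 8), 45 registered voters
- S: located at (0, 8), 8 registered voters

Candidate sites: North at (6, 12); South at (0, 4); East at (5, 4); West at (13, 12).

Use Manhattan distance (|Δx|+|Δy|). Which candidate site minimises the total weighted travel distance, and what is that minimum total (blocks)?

West, total 1326 blocks

Total weighted distance at each candidate:
  North (6, 12): total = 1990
  South (0, 4): total = 3352
  East (5, 4): total = 2482
  West (13, 12): total = 1326
Minimum is at West with total 1326 blocks.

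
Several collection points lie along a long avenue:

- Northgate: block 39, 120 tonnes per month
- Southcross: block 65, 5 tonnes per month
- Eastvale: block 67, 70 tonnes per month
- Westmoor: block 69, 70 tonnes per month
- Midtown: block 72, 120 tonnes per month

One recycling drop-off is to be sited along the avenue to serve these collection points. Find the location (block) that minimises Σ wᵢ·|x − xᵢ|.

For a sum of weighted absolute distances on a line, the optimum is the weighted median (not the mean). Total weight W = 385; half-weight = 192.5.
Sort by position and accumulate weight:
  block 39 (Northgate, w=120) → cum 120
  block 65 (Southcross, w=5) → cum 125
  block 67 (Eastvale, w=70) → cum 195  ≥ 192.5 → median here
  block 69 (Westmoor, w=70) → cum 265
  block 72 (Midtown, w=120) → cum 385
Optimal location: block 67.

x = 67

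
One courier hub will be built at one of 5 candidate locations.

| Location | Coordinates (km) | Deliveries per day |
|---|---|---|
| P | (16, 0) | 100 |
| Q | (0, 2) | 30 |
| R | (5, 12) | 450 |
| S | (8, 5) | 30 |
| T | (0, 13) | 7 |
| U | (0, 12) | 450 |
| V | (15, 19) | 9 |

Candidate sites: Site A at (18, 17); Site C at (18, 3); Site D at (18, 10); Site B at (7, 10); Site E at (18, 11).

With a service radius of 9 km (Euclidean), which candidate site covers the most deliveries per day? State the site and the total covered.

Site B, covering 937

Coverage radius r = 9 km; a point is covered iff (Δx)²+(Δy)² ≤ 9² = 81.
  Site A (18, 17): covers {V} → 9
  Site C (18, 3): covers {P} → 100
  Site D (18, 10): covers {none} → 0
  Site B (7, 10): covers {R, S, T, U} → 937
  Site E (18, 11): covers {V} → 9
Maximum coverage at Site B: 937 deliveries per day.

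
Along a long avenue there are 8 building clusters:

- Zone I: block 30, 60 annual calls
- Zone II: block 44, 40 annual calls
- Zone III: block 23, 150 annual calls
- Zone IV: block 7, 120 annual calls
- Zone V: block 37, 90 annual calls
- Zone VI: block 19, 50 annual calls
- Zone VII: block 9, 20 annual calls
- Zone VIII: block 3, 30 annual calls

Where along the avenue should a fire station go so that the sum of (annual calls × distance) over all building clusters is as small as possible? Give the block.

For a sum of weighted absolute distances on a line, the optimum is the weighted median (not the mean). Total weight W = 560; half-weight = 280.
Sort by position and accumulate weight:
  block 3 (Zone VIII, w=30) → cum 30
  block 7 (Zone IV, w=120) → cum 150
  block 9 (Zone VII, w=20) → cum 170
  block 19 (Zone VI, w=50) → cum 220
  block 23 (Zone III, w=150) → cum 370  ≥ 280 → median here
  block 30 (Zone I, w=60) → cum 430
  block 37 (Zone V, w=90) → cum 520
  block 44 (Zone II, w=40) → cum 560
Optimal location: block 23.

x = 23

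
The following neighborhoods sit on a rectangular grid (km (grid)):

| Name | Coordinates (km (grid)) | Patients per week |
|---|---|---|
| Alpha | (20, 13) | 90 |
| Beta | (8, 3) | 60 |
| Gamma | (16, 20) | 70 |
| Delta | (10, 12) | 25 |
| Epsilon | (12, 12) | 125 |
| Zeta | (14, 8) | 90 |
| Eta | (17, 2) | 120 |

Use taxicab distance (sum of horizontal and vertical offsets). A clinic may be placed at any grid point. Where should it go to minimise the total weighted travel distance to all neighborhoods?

Manhattan distance separates: Σwᵢ(|x−xᵢ|+|y−yᵢ|) = Σwᵢ|x−xᵢ| + Σwᵢ|y−yᵢ|, so x and y are optimised independently as 1-D weighted medians.
Total weight W = 580; half = 290.
x-coordinate, sorted with cumulative weight:
  x=8 (Beta, w=60) cum 60
  x=10 (Delta, w=25) cum 85
  x=12 (Epsilon, w=125) cum 210
  x=14 (Zeta, w=90) cum 300  ← median
  x=16 (Gamma, w=70) cum 370
  x=17 (Eta, w=120) cum 490
  x=20 (Alpha, w=90) cum 580
⇒ x* = 14
y-coordinate, sorted with cumulative weight:
  y=2 (Eta, w=120) cum 120
  y=3 (Beta, w=60) cum 180
  y=8 (Zeta, w=90) cum 270
  y=12 (Delta, w=25) cum 295  ← median
  y=12 (Epsilon, w=125) cum 420
  y=13 (Alpha, w=90) cum 510
  y=20 (Gamma, w=70) cum 580
⇒ y* = 12

(14, 12)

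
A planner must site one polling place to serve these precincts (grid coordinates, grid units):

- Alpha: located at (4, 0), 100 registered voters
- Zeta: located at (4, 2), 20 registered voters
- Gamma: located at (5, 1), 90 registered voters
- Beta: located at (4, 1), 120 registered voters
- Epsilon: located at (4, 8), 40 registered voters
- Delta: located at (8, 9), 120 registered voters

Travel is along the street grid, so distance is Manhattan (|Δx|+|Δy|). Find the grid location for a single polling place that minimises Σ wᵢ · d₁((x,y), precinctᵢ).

(4, 1)

Manhattan distance separates: Σwᵢ(|x−xᵢ|+|y−yᵢ|) = Σwᵢ|x−xᵢ| + Σwᵢ|y−yᵢ|, so x and y are optimised independently as 1-D weighted medians.
Total weight W = 490; half = 245.
x-coordinate, sorted with cumulative weight:
  x=4 (Alpha, w=100) cum 100
  x=4 (Zeta, w=20) cum 120
  x=4 (Beta, w=120) cum 240
  x=4 (Epsilon, w=40) cum 280  ← median
  x=5 (Gamma, w=90) cum 370
  x=8 (Delta, w=120) cum 490
⇒ x* = 4
y-coordinate, sorted with cumulative weight:
  y=0 (Alpha, w=100) cum 100
  y=1 (Gamma, w=90) cum 190
  y=1 (Beta, w=120) cum 310  ← median
  y=2 (Zeta, w=20) cum 330
  y=8 (Epsilon, w=40) cum 370
  y=9 (Delta, w=120) cum 490
⇒ y* = 1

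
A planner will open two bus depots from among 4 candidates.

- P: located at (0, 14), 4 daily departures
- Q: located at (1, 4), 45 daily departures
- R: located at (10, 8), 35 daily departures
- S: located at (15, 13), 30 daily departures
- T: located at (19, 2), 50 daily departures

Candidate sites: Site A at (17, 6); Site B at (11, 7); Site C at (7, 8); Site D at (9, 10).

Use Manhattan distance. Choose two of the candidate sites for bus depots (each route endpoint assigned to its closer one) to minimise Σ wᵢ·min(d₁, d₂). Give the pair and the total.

{Site A, Site C}, total 1177

Evaluate every pair (each demand assigned to the nearer of the two):
  {Site A, Site C}: total = 1177
  {Site A, Site B}: total = 1297
  {Site A, Site D}: total = 1357
  {Site B, Site C}: total = 1522
  {Site B, Site D}: total = 1627
  {Site C, Site D}: total = 1777
Best pair: {Site A, Site C} with total 1177.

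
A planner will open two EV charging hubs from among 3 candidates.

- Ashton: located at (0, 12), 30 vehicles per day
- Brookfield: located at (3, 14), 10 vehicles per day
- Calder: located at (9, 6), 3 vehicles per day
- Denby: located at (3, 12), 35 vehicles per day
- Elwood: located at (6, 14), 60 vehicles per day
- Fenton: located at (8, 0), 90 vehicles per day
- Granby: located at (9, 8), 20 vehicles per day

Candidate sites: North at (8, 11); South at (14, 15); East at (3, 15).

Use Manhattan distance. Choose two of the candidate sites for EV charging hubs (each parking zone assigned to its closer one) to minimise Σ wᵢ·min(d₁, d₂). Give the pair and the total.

Evaluate every pair (each demand assigned to the nearer of the two):
  {North, East}: total = 1623
  {North, South}: total = 1948
  {South, East}: total = 2617
Best pair: {North, East} with total 1623.

{North, East}, total 1623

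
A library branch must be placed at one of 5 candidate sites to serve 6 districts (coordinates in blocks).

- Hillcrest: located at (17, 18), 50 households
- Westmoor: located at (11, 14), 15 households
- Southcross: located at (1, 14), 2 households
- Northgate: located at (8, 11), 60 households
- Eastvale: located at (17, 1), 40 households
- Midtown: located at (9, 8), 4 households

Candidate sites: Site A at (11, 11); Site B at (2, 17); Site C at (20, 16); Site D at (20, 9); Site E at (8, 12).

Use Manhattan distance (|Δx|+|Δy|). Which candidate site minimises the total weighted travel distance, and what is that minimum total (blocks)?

Total weighted distance at each candidate:
  Site A (11, 11): total = 1561
  Site B (2, 17): total = 3012
  Site C (20, 16): total = 2273
  Site D (20, 9): total = 2186
  Site E (8, 12): total = 1723
Minimum is at Site A with total 1561 blocks.

Site A, total 1561 blocks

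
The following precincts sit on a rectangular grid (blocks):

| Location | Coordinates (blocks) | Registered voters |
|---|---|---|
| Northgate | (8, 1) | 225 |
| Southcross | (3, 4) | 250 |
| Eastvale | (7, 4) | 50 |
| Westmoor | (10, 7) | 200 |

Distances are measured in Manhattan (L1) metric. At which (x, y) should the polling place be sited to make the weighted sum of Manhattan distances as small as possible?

Manhattan distance separates: Σwᵢ(|x−xᵢ|+|y−yᵢ|) = Σwᵢ|x−xᵢ| + Σwᵢ|y−yᵢ|, so x and y are optimised independently as 1-D weighted medians.
Total weight W = 725; half = 362.5.
x-coordinate, sorted with cumulative weight:
  x=3 (Southcross, w=250) cum 250
  x=7 (Eastvale, w=50) cum 300
  x=8 (Northgate, w=225) cum 525  ← median
  x=10 (Westmoor, w=200) cum 725
⇒ x* = 8
y-coordinate, sorted with cumulative weight:
  y=1 (Northgate, w=225) cum 225
  y=4 (Southcross, w=250) cum 475  ← median
  y=4 (Eastvale, w=50) cum 525
  y=7 (Westmoor, w=200) cum 725
⇒ y* = 4

(8, 4)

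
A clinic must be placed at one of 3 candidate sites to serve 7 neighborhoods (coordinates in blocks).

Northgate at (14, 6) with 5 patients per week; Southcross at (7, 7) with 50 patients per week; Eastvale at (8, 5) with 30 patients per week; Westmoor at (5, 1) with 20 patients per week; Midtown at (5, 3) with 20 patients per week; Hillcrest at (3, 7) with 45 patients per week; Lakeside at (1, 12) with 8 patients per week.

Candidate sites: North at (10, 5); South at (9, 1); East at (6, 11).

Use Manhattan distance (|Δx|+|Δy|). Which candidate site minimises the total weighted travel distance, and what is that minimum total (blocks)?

Total weighted distance at each candidate:
  North (10, 5): total = 1188
  South (9, 1): total = 1492
  East (6, 11): total = 1318
Minimum is at North with total 1188 blocks.

North, total 1188 blocks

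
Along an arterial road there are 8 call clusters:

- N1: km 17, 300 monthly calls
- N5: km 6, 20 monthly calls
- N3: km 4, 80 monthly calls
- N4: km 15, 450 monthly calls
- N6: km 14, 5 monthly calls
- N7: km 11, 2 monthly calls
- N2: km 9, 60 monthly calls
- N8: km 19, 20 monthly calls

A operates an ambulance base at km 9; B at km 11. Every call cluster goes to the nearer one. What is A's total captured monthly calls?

The indifferent point is the midpoint (9+11)/2 = 10; call clusters left of it (closer to A at 9) go to A, those right go to B.
  N3 at 4 (w=80) → A
  N5 at 6 (w=20) → A
  N2 at 9 (w=60) → A
  N7 at 11 (w=2) → B
  N6 at 14 (w=5) → B
  N4 at 15 (w=450) → B
  N1 at 17 (w=300) → B
  N8 at 19 (w=20) → B
A captures 160; B captures 777.

160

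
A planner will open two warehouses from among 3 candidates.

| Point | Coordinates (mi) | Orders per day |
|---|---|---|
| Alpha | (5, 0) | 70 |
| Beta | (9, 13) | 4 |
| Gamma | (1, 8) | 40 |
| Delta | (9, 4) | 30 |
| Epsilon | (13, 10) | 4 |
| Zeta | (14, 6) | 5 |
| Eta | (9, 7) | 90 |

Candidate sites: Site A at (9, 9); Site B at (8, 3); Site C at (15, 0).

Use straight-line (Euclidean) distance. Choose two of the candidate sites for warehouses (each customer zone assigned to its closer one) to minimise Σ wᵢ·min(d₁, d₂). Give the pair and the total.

Evaluate every pair (each demand assigned to the nearer of the two):
  {Site A, Site B}: total = 903.5
  {Site B, Site C}: total = 1159.6
  {Site A, Site C}: total = 1403.6
Best pair: {Site A, Site B} with total 903.5.

{Site A, Site B}, total 903.5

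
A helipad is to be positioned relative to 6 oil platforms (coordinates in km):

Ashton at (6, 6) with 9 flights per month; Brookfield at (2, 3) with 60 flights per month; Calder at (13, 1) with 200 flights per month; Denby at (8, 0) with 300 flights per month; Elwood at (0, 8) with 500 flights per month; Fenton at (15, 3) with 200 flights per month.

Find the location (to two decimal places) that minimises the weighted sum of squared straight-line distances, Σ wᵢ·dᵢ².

The minimiser of Σwᵢ‖p−pᵢ‖² is the weighted centroid p* = (Σwᵢpᵢ)/(Σwᵢ).
Σwᵢ = 1269.
Σwᵢxᵢ = 9·6 + 60·2 + 200·13 + 300·8 + 500·0 + 200·15 = 8174.
Σwᵢyᵢ = 9·6 + 60·3 + 200·1 + 300·0 + 500·8 + 200·3 = 5034.
x* = 8174/1269 = 6.44, y* = 5034/1269 = 3.97.

(6.44, 3.97)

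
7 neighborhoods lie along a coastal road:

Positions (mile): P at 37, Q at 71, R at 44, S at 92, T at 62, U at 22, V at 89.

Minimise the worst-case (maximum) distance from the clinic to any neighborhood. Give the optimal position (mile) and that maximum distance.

The 1-center on a line is the midpoint of the two extreme points: leftmost at 22, rightmost at 92.
Optimal location = (22 + 92)/2 = 57; maximum distance = (92 − 22)/2 = 35.

location 57, max distance 35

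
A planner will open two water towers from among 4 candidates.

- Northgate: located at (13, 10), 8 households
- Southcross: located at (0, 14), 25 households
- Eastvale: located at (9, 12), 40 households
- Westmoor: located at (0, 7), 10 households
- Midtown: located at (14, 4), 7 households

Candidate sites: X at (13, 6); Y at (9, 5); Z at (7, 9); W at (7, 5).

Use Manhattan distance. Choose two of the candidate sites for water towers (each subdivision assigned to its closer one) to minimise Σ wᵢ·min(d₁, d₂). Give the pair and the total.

Evaluate every pair (each demand assigned to the nearer of the two):
  {X, Z}: total = 643
  {Y, Z}: total = 688
  {Z, W}: total = 702
  {Y, W}: total = 884
  {X, Y}: total = 893
  {X, W}: total = 903
Best pair: {X, Z} with total 643.

{X, Z}, total 643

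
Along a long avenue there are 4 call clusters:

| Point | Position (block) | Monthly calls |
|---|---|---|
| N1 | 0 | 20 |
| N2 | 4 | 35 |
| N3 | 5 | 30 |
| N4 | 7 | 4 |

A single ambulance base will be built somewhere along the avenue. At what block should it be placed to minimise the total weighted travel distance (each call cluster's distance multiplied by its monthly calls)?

x = 4

For a sum of weighted absolute distances on a line, the optimum is the weighted median (not the mean). Total weight W = 89; half-weight = 44.5.
Sort by position and accumulate weight:
  block 0 (N1, w=20) → cum 20
  block 4 (N2, w=35) → cum 55  ≥ 44.5 → median here
  block 5 (N3, w=30) → cum 85
  block 7 (N4, w=4) → cum 89
Optimal location: block 4.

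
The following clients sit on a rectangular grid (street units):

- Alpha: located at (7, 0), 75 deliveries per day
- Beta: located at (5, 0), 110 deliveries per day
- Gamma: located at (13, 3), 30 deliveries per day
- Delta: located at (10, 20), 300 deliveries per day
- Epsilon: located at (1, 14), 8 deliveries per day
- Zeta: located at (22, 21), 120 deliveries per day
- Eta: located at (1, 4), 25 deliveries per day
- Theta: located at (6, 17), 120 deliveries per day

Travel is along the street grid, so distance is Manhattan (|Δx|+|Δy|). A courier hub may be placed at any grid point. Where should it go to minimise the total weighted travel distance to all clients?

(10, 20)

Manhattan distance separates: Σwᵢ(|x−xᵢ|+|y−yᵢ|) = Σwᵢ|x−xᵢ| + Σwᵢ|y−yᵢ|, so x and y are optimised independently as 1-D weighted medians.
Total weight W = 788; half = 394.
x-coordinate, sorted with cumulative weight:
  x=1 (Epsilon, w=8) cum 8
  x=1 (Eta, w=25) cum 33
  x=5 (Beta, w=110) cum 143
  x=6 (Theta, w=120) cum 263
  x=7 (Alpha, w=75) cum 338
  x=10 (Delta, w=300) cum 638  ← median
  x=13 (Gamma, w=30) cum 668
  x=22 (Zeta, w=120) cum 788
⇒ x* = 10
y-coordinate, sorted with cumulative weight:
  y=0 (Alpha, w=75) cum 75
  y=0 (Beta, w=110) cum 185
  y=3 (Gamma, w=30) cum 215
  y=4 (Eta, w=25) cum 240
  y=14 (Epsilon, w=8) cum 248
  y=17 (Theta, w=120) cum 368
  y=20 (Delta, w=300) cum 668  ← median
  y=21 (Zeta, w=120) cum 788
⇒ y* = 20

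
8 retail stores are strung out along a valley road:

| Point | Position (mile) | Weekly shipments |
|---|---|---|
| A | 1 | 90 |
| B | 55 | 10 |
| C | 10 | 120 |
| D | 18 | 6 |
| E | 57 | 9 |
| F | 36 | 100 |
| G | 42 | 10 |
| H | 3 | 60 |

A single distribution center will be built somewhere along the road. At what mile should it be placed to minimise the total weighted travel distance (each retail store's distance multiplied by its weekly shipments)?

For a sum of weighted absolute distances on a line, the optimum is the weighted median (not the mean). Total weight W = 405; half-weight = 202.5.
Sort by position and accumulate weight:
  mile 1 (A, w=90) → cum 90
  mile 3 (H, w=60) → cum 150
  mile 10 (C, w=120) → cum 270  ≥ 202.5 → median here
  mile 18 (D, w=6) → cum 276
  mile 36 (F, w=100) → cum 376
  mile 42 (G, w=10) → cum 386
  mile 55 (B, w=10) → cum 396
  mile 57 (E, w=9) → cum 405
Optimal location: mile 10.

x = 10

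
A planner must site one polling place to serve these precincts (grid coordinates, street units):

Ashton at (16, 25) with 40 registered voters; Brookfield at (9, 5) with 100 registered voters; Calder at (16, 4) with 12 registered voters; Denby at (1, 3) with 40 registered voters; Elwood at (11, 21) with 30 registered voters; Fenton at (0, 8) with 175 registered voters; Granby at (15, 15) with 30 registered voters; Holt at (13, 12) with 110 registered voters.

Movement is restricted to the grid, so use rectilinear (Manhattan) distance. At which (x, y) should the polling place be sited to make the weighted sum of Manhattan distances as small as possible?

(9, 8)

Manhattan distance separates: Σwᵢ(|x−xᵢ|+|y−yᵢ|) = Σwᵢ|x−xᵢ| + Σwᵢ|y−yᵢ|, so x and y are optimised independently as 1-D weighted medians.
Total weight W = 537; half = 268.5.
x-coordinate, sorted with cumulative weight:
  x=0 (Fenton, w=175) cum 175
  x=1 (Denby, w=40) cum 215
  x=9 (Brookfield, w=100) cum 315  ← median
  x=11 (Elwood, w=30) cum 345
  x=13 (Holt, w=110) cum 455
  x=15 (Granby, w=30) cum 485
  x=16 (Ashton, w=40) cum 525
  x=16 (Calder, w=12) cum 537
⇒ x* = 9
y-coordinate, sorted with cumulative weight:
  y=3 (Denby, w=40) cum 40
  y=4 (Calder, w=12) cum 52
  y=5 (Brookfield, w=100) cum 152
  y=8 (Fenton, w=175) cum 327  ← median
  y=12 (Holt, w=110) cum 437
  y=15 (Granby, w=30) cum 467
  y=21 (Elwood, w=30) cum 497
  y=25 (Ashton, w=40) cum 537
⇒ y* = 8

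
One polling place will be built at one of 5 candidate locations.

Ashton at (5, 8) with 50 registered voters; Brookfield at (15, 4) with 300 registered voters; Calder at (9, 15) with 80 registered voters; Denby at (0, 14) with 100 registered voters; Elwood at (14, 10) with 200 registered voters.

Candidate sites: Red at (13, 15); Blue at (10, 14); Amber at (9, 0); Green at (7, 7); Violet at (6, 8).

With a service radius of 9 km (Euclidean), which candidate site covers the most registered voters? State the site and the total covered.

Coverage radius r = 9 km; a point is covered iff (Δx)²+(Δy)² ≤ 9² = 81.
  Red (13, 15): covers {Calder, Elwood} → 280
  Blue (10, 14): covers {Ashton, Calder, Elwood} → 330
  Amber (9, 0): covers {Ashton, Brookfield} → 350
  Green (7, 7): covers {Ashton, Brookfield, Calder, Elwood} → 630
  Violet (6, 8): covers {Ashton, Calder, Denby, Elwood} → 430
Maximum coverage at Green: 630 registered voters.

Green, covering 630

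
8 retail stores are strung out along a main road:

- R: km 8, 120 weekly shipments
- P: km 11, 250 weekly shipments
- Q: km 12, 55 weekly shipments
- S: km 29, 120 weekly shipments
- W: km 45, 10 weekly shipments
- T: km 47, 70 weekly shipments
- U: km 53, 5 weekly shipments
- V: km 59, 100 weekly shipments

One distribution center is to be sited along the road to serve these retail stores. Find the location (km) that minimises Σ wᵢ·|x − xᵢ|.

For a sum of weighted absolute distances on a line, the optimum is the weighted median (not the mean). Total weight W = 730; half-weight = 365.
Sort by position and accumulate weight:
  km 8 (R, w=120) → cum 120
  km 11 (P, w=250) → cum 370  ≥ 365 → median here
  km 12 (Q, w=55) → cum 425
  km 29 (S, w=120) → cum 545
  km 45 (W, w=10) → cum 555
  km 47 (T, w=70) → cum 625
  km 53 (U, w=5) → cum 630
  km 59 (V, w=100) → cum 730
Optimal location: km 11.

x = 11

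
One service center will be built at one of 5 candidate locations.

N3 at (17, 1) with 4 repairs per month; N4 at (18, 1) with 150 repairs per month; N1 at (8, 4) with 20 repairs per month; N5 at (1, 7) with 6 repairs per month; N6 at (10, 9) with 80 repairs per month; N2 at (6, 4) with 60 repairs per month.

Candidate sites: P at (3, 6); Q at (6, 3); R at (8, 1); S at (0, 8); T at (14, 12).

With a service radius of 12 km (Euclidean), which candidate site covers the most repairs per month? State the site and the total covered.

Coverage radius r = 12 km; a point is covered iff (Δx)²+(Δy)² ≤ 12² = 144.
  P (3, 6): covers {N1, N5, N6, N2} → 166
  Q (6, 3): covers {N3, N1, N5, N6, N2} → 170
  R (8, 1): covers {N3, N4, N1, N5, N6, N2} → 320
  S (0, 8): covers {N1, N5, N6, N2} → 166
  T (14, 12): covers {N3, N4, N1, N6, N2} → 314
Maximum coverage at R: 320 repairs per month.

R, covering 320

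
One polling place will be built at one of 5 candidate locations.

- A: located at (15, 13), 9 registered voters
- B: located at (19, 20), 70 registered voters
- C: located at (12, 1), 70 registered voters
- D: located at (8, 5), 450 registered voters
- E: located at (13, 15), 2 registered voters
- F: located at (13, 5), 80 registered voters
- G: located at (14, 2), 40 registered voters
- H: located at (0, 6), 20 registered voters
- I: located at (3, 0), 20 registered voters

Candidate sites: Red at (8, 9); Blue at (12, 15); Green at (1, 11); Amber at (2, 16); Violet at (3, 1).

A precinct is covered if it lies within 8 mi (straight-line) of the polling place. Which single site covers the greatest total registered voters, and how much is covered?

Coverage radius r = 8 mi; a point is covered iff (Δx)²+(Δy)² ≤ 8² = 64.
  Red (8, 9): covers {D, E, F} → 532
  Blue (12, 15): covers {A, E} → 11
  Green (1, 11): covers {H} → 20
  Amber (2, 16): covers {none} → 0
  Violet (3, 1): covers {D, H, I} → 490
Maximum coverage at Red: 532 registered voters.

Red, covering 532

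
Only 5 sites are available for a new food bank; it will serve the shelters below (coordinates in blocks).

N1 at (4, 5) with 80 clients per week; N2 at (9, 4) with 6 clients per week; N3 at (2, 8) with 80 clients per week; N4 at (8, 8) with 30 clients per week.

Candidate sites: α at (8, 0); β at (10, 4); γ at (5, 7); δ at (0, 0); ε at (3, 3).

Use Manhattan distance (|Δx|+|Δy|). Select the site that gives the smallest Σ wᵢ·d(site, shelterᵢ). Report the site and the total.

γ, total 722 blocks

Total weighted distance at each candidate:
  α (8, 0): total = 2110
  β (10, 4): total = 1706
  γ (5, 7): total = 722
  δ (0, 0): total = 2078
  ε (3, 3): total = 1062
Minimum is at γ with total 722 blocks.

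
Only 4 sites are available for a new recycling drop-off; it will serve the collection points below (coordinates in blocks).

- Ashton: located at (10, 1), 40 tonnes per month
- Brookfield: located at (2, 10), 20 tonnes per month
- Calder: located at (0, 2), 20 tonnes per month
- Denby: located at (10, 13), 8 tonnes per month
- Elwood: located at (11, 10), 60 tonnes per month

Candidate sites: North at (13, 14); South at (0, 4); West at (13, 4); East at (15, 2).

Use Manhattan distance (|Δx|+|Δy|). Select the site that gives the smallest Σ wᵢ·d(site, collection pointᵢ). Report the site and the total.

West, total 1456 blocks

Total weighted distance at each candidate:
  North (13, 14): total = 1832
  South (0, 4): total = 1892
  West (13, 4): total = 1456
  East (15, 2): total = 1808
Minimum is at West with total 1456 blocks.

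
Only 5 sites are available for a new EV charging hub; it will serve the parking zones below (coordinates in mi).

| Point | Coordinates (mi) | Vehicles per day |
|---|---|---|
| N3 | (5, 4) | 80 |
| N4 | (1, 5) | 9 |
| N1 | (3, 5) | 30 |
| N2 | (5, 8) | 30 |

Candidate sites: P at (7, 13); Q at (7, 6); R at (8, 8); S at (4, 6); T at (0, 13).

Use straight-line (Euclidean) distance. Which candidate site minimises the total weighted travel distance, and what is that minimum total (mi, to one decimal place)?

Total weighted distance at each candidate:
  P (7, 13): total = 1257.4
  Q (7, 6): total = 489.6
  R (8, 8): total = 733.5
  S (4, 6): total = 316.9
  T (0, 13): total = 1364.7
Minimum is at S with total 316.9 mi.

S, total 316.9 mi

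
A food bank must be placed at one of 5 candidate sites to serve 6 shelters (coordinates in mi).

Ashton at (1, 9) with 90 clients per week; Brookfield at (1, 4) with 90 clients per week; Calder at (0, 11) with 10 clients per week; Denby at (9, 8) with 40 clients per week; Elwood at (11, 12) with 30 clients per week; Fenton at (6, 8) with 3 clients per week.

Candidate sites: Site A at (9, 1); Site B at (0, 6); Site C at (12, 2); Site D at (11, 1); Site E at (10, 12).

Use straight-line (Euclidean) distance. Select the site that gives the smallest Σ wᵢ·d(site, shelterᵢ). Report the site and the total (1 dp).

Total weighted distance at each candidate:
  Site A (9, 1): total = 2560.0
  Site B (0, 6): total = 1299.5
  Site C (12, 2): total = 2925.0
  Site D (11, 1): total = 2887.9
  Site E (10, 12): total = 2250.0
Minimum is at Site B with total 1299.5 mi.

Site B, total 1299.5 mi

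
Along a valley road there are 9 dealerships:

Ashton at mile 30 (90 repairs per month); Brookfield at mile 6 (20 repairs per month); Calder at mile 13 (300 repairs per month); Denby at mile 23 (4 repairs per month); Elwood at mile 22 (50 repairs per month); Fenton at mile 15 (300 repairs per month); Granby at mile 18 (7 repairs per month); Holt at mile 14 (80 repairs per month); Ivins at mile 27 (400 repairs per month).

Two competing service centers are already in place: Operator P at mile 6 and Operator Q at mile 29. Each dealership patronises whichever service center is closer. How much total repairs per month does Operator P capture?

700

The indifferent point is the midpoint (6+29)/2 = 17.5; dealerships left of it (closer to Operator P at 6) go to Operator P, those right go to Operator Q.
  Brookfield at 6 (w=20) → Operator P
  Calder at 13 (w=300) → Operator P
  Holt at 14 (w=80) → Operator P
  Fenton at 15 (w=300) → Operator P
  Granby at 18 (w=7) → Operator Q
  Elwood at 22 (w=50) → Operator Q
  Denby at 23 (w=4) → Operator Q
  Ivins at 27 (w=400) → Operator Q
  Ashton at 30 (w=90) → Operator Q
Operator P captures 700; Operator Q captures 551.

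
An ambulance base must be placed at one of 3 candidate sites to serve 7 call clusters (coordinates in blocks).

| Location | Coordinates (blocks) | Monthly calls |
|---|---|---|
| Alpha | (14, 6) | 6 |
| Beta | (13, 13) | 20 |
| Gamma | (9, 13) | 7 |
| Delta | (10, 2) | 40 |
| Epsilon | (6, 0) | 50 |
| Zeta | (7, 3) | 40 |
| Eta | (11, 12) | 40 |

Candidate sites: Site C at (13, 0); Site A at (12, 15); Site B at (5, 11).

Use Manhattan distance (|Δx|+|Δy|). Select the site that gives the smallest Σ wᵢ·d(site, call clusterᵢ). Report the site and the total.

Site C, total 1891 blocks

Total weighted distance at each candidate:
  Site C (13, 0): total = 1891
  Site A (12, 15): total = 2651
  Site B (5, 11): total = 2166
Minimum is at Site C with total 1891 blocks.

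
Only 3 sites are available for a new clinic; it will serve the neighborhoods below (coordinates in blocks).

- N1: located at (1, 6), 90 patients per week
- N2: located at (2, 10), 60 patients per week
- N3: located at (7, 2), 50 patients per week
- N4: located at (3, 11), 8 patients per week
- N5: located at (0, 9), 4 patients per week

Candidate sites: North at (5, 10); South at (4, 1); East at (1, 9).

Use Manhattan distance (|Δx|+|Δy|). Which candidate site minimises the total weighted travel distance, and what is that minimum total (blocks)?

East, total 1076 blocks

Total weighted distance at each candidate:
  North (5, 10): total = 1448
  South (4, 1): total = 1716
  East (1, 9): total = 1076
Minimum is at East with total 1076 blocks.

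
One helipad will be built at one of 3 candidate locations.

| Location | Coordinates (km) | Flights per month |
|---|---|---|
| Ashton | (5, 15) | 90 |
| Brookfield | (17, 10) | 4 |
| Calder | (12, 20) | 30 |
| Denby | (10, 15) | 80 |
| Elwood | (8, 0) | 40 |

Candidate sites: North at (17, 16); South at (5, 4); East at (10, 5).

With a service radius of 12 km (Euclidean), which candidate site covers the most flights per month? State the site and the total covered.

Coverage radius r = 12 km; a point is covered iff (Δx)²+(Δy)² ≤ 12² = 144.
  North (17, 16): covers {Brookfield, Calder, Denby} → 114
  South (5, 4): covers {Ashton, Elwood} → 130
  East (10, 5): covers {Ashton, Brookfield, Denby, Elwood} → 214
Maximum coverage at East: 214 flights per month.

East, covering 214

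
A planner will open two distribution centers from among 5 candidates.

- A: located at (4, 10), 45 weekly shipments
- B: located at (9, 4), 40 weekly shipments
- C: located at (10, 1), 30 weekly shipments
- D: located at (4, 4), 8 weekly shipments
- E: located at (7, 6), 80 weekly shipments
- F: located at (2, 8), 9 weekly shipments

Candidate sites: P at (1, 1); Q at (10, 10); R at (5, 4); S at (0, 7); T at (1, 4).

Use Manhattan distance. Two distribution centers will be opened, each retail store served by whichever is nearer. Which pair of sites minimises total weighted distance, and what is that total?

Evaluate every pair (each demand assigned to the nearer of the two):
  {Q, R}: total = 1061
  {R, S}: total = 1070
  {R, T}: total = 1088
  {P, R}: total = 1106
  {Q, T}: total = 1449
  {Q, S}: total = 1463
  {P, Q}: total = 1500
  {S, T}: total = 1686
  {P, T}: total = 1704
  {P, S}: total = 1740
Best pair: {Q, R} with total 1061.

{Q, R}, total 1061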